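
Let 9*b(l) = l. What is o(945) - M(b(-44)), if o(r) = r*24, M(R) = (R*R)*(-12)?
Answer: 620104/27 ≈ 22967.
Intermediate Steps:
b(l) = l/9
M(R) = -12*R² (M(R) = R²*(-12) = -12*R²)
o(r) = 24*r
o(945) - M(b(-44)) = 24*945 - (-12)*((⅑)*(-44))² = 22680 - (-12)*(-44/9)² = 22680 - (-12)*1936/81 = 22680 - 1*(-7744/27) = 22680 + 7744/27 = 620104/27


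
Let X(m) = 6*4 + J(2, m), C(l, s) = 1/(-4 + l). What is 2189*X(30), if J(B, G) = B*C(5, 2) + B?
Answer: 61292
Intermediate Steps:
J(B, G) = 2*B (J(B, G) = B/(-4 + 5) + B = B/1 + B = B*1 + B = B + B = 2*B)
X(m) = 28 (X(m) = 6*4 + 2*2 = 24 + 4 = 28)
2189*X(30) = 2189*28 = 61292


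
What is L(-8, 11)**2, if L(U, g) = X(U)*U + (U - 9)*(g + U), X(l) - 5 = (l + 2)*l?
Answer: 225625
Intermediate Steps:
X(l) = 5 + l*(2 + l) (X(l) = 5 + (l + 2)*l = 5 + (2 + l)*l = 5 + l*(2 + l))
L(U, g) = U*(5 + U**2 + 2*U) + (-9 + U)*(U + g) (L(U, g) = (5 + U**2 + 2*U)*U + (U - 9)*(g + U) = U*(5 + U**2 + 2*U) + (-9 + U)*(U + g))
L(-8, 11)**2 = ((-8)**3 - 9*11 - 4*(-8) + 3*(-8)**2 - 8*11)**2 = (-512 - 99 + 32 + 3*64 - 88)**2 = (-512 - 99 + 32 + 192 - 88)**2 = (-475)**2 = 225625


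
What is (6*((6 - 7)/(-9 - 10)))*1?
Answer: 6/19 ≈ 0.31579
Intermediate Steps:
(6*((6 - 7)/(-9 - 10)))*1 = (6*(-1/(-19)))*1 = (6*(-1*(-1/19)))*1 = (6*(1/19))*1 = (6/19)*1 = 6/19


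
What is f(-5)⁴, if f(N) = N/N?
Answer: 1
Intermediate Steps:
f(N) = 1
f(-5)⁴ = 1⁴ = 1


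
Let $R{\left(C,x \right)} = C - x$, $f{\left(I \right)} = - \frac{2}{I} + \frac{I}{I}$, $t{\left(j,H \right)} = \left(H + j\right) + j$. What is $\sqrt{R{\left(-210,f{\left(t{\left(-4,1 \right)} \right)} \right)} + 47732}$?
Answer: $\frac{\sqrt{2328515}}{7} \approx 217.99$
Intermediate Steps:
$t{\left(j,H \right)} = H + 2 j$
$f{\left(I \right)} = 1 - \frac{2}{I}$ ($f{\left(I \right)} = - \frac{2}{I} + 1 = 1 - \frac{2}{I}$)
$\sqrt{R{\left(-210,f{\left(t{\left(-4,1 \right)} \right)} \right)} + 47732} = \sqrt{\left(-210 - \frac{-2 + \left(1 + 2 \left(-4\right)\right)}{1 + 2 \left(-4\right)}\right) + 47732} = \sqrt{\left(-210 - \frac{-2 + \left(1 - 8\right)}{1 - 8}\right) + 47732} = \sqrt{\left(-210 - \frac{-2 - 7}{-7}\right) + 47732} = \sqrt{\left(-210 - \left(- \frac{1}{7}\right) \left(-9\right)\right) + 47732} = \sqrt{\left(-210 - \frac{9}{7}\right) + 47732} = \sqrt{- \frac{1479}{7} + 47732} = \sqrt{\frac{332645}{7}} = \frac{\sqrt{2328515}}{7}$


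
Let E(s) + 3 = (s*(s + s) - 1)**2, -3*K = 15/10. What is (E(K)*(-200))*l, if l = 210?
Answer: 115500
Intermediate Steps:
K = -1/2 (K = -5/10 = -1/3*3/2 = -1/2 ≈ -0.50000)
E(s) = -3 + (-1 + 2*s**2)**2 (E(s) = -3 + (s*(s + s) - 1)**2 = -3 + (s*(2*s) - 1)**2 = -3 + (2*s**2 - 1)**2 = -3 + (-1 + 2*s**2)**2)
(E(K)*(-200))*l = ((-3 + (-1 + 2*(-1/2)**2)**2)*(-200))*210 = ((-3 + (-1 + 2*(1/4))**2)*(-200))*210 = ((-3 + (-1 + 1/2)**2)*(-200))*210 = ((-3 + (-1/2)**2)*(-200))*210 = ((-3 + 1/4)*(-200))*210 = -11/4*(-200)*210 = 550*210 = 115500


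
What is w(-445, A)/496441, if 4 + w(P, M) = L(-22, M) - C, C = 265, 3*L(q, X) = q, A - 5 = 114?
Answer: -829/1489323 ≈ -0.00055663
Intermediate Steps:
A = 119 (A = 5 + 114 = 119)
L(q, X) = q/3
w(P, M) = -829/3 (w(P, M) = -4 + ((⅓)*(-22) - 1*265) = -4 + (-22/3 - 265) = -4 - 817/3 = -829/3)
w(-445, A)/496441 = -829/3/496441 = -829/3*1/496441 = -829/1489323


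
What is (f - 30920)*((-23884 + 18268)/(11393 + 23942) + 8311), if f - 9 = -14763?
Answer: -13412789850506/35335 ≈ -3.7959e+8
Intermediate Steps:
f = -14754 (f = 9 - 14763 = -14754)
(f - 30920)*((-23884 + 18268)/(11393 + 23942) + 8311) = (-14754 - 30920)*((-23884 + 18268)/(11393 + 23942) + 8311) = -45674*(-5616/35335 + 8311) = -45674*293663569/35335 = -13412789850506/35335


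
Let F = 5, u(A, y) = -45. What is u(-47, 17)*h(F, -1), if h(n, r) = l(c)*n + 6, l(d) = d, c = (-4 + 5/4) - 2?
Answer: 3195/4 ≈ 798.75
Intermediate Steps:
c = -19/4 (c = (-4 + 5*(1/4)) - 2 = (-4 + 5/4) - 2 = -11/4 - 2 = -19/4 ≈ -4.7500)
h(n, r) = 6 - 19*n/4 (h(n, r) = -19*n/4 + 6 = 6 - 19*n/4)
u(-47, 17)*h(F, -1) = -45*(6 - 19/4*5) = -45*(6 - 95/4) = -45*(-71/4) = 3195/4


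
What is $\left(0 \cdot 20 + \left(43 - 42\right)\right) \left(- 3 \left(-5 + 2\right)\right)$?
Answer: $9$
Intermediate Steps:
$\left(0 \cdot 20 + \left(43 - 42\right)\right) \left(- 3 \left(-5 + 2\right)\right) = \left(0 + 1\right) \left(\left(-3\right) \left(-3\right)\right) = 1 \cdot 9 = 9$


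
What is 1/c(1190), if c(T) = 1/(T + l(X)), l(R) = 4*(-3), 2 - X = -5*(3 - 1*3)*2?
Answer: 1178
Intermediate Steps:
X = 2 (X = 2 - (-5*(3 - 1*3))*2 = 2 - (-5*(3 - 3))*2 = 2 - (-5*0)*2 = 2 - 0*2 = 2 - 1*0 = 2 + 0 = 2)
l(R) = -12
c(T) = 1/(-12 + T) (c(T) = 1/(T - 12) = 1/(-12 + T))
1/c(1190) = 1/(1/(-12 + 1190)) = 1/(1/1178) = 1178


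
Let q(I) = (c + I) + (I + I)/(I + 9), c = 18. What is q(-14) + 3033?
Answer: 15213/5 ≈ 3042.6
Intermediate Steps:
q(I) = 18 + I + 2*I/(9 + I) (q(I) = (18 + I) + (I + I)/(I + 9) = (18 + I) + (2*I)/(9 + I) = (18 + I) + 2*I/(9 + I) = 18 + I + 2*I/(9 + I))
q(-14) + 3033 = (162 + (-14)**2 + 29*(-14))/(9 - 14) + 3033 = (162 + 196 - 406)/(-5) + 3033 = -1/5*(-48) + 3033 = 48/5 + 3033 = 15213/5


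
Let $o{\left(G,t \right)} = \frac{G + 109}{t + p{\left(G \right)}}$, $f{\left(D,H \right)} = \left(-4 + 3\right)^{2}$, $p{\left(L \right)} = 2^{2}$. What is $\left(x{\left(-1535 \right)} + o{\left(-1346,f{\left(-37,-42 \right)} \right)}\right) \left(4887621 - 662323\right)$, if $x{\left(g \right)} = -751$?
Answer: $- \frac{21092687616}{5} \approx -4.2185 \cdot 10^{9}$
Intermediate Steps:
$p{\left(L \right)} = 4$
$f{\left(D,H \right)} = 1$ ($f{\left(D,H \right)} = \left(-1\right)^{2} = 1$)
$o{\left(G,t \right)} = \frac{109 + G}{4 + t}$ ($o{\left(G,t \right)} = \frac{G + 109}{t + 4} = \frac{109 + G}{4 + t}$)
$\left(x{\left(-1535 \right)} + o{\left(-1346,f{\left(-37,-42 \right)} \right)}\right) \left(4887621 - 662323\right) = \left(-751 + \frac{109 - 1346}{4 + 1}\right) \left(4887621 - 662323\right) = \left(-751 + \frac{1}{5} \left(-1237\right)\right) 4225298 = \left(-751 - \frac{1237}{5}\right) 4225298 = \left(- \frac{4992}{5}\right) 4225298 = - \frac{21092687616}{5}$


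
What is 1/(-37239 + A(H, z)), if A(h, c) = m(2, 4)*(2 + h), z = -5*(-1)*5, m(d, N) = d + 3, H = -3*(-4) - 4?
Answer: -1/37189 ≈ -2.6890e-5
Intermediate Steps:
H = 8 (H = 12 - 4 = 8)
m(d, N) = 3 + d
z = 25 (z = 5*5 = 25)
A(h, c) = 10 + 5*h (A(h, c) = (3 + 2)*(2 + h) = 5*(2 + h) = 10 + 5*h)
1/(-37239 + A(H, z)) = 1/(-37239 + (10 + 5*8)) = 1/(-37239 + (10 + 40)) = 1/(-37239 + 50) = 1/(-37189) = -1/37189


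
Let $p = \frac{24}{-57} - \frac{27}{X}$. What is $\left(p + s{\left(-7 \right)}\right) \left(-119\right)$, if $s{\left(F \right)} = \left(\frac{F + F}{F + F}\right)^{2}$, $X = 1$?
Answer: $\frac{59738}{19} \approx 3144.1$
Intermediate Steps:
$p = - \frac{521}{19}$ ($p = \frac{24}{-57} - \frac{27}{1} = 24 \left(- \frac{1}{57}\right) - 27 = - \frac{8}{19} - 27 = - \frac{521}{19} \approx -27.421$)
$s{\left(F \right)} = 1$ ($s{\left(F \right)} = \left(\frac{2 F}{2 F}\right)^{2} = \left(2 F \frac{1}{2 F}\right)^{2} = 1^{2} = 1$)
$\left(p + s{\left(-7 \right)}\right) \left(-119\right) = \left(- \frac{521}{19} + 1\right) \left(-119\right) = \left(- \frac{502}{19}\right) \left(-119\right) = \frac{59738}{19}$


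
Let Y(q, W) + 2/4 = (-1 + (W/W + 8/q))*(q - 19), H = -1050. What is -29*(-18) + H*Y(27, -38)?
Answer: -12977/9 ≈ -1441.9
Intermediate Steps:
Y(q, W) = -1/2 + 8*(-19 + q)/q (Y(q, W) = -1/2 + (-1 + (W/W + 8/q))*(q - 19) = -1/2 + (-1 + (1 + 8/q))*(-19 + q) = -1/2 + (8/q)*(-19 + q) = -1/2 + 8*(-19 + q)/q)
-29*(-18) + H*Y(27, -38) = -29*(-18) - 1050*(15/2 - 152/27) = 522 - 1050*(15/2 - 152*1/27) = 522 - 1050*(15/2 - 152/27) = 522 - 1050*101/54 = 522 - 17675/9 = -12977/9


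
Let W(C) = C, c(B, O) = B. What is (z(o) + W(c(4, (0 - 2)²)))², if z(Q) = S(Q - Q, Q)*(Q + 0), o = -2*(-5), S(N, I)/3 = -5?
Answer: 21316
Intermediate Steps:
S(N, I) = -15 (S(N, I) = 3*(-5) = -15)
o = 10
z(Q) = -15*Q (z(Q) = -15*(Q + 0) = -15*Q)
(z(o) + W(c(4, (0 - 2)²)))² = (-15*10 + 4)² = (-150 + 4)² = (-146)² = 21316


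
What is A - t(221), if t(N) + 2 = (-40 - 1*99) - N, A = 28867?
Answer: 29229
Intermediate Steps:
t(N) = -141 - N (t(N) = -2 + ((-40 - 1*99) - N) = -2 + ((-40 - 99) - N) = -2 + (-139 - N) = -141 - N)
A - t(221) = 28867 - (-141 - 1*221) = 28867 - (-141 - 221) = 28867 - 1*(-362) = 28867 + 362 = 29229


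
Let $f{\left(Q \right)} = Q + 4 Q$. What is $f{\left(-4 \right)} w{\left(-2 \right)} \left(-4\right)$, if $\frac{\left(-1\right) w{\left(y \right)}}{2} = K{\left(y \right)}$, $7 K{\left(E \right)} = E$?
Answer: $\frac{320}{7} \approx 45.714$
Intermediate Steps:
$K{\left(E \right)} = \frac{E}{7}$
$w{\left(y \right)} = - \frac{2 y}{7}$ ($w{\left(y \right)} = - 2 \frac{y}{7} = - \frac{2 y}{7}$)
$f{\left(Q \right)} = 5 Q$
$f{\left(-4 \right)} w{\left(-2 \right)} \left(-4\right) = 5 \left(-4\right) \left(\left(- \frac{2}{7}\right) \left(-2\right)\right) \left(-4\right) = \left(-20\right) \frac{4}{7} \left(-4\right) = \left(- \frac{80}{7}\right) \left(-4\right) = \frac{320}{7}$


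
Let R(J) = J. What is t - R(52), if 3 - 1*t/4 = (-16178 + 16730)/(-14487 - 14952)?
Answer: -391784/9813 ≈ -39.925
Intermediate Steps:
t = 118492/9813 (t = 12 - 4*(-16178 + 16730)/(-14487 - 14952) = 12 - 2208/(-29439) = 12 - 2208*(-1)/29439 = 12 - 4*(-184/9813) = 12 + 736/9813 = 118492/9813 ≈ 12.075)
t - R(52) = 118492/9813 - 1*52 = 118492/9813 - 52 = -391784/9813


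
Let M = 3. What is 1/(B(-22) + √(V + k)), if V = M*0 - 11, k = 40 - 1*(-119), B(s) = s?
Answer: -11/168 - √37/168 ≈ -0.10168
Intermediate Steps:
k = 159 (k = 40 + 119 = 159)
V = -11 (V = 3*0 - 11 = 0 - 11 = -11)
1/(B(-22) + √(V + k)) = 1/(-22 + √(-11 + 159)) = 1/(-22 + √148) = 1/(-22 + 2*√37)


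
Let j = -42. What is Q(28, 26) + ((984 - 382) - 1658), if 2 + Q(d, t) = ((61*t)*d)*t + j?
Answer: 1153508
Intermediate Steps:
Q(d, t) = -44 + 61*d*t**2 (Q(d, t) = -2 + (((61*t)*d)*t - 42) = -2 + ((61*d*t)*t - 42) = -2 + (61*d*t**2 - 42) = -2 + (-42 + 61*d*t**2) = -44 + 61*d*t**2)
Q(28, 26) + ((984 - 382) - 1658) = (-44 + 61*28*26**2) + ((984 - 382) - 1658) = (-44 + 61*28*676) + (602 - 1658) = (-44 + 1154608) - 1056 = 1154564 - 1056 = 1153508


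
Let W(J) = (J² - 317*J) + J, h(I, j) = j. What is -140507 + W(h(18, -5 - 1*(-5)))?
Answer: -140507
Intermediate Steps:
W(J) = J² - 316*J
-140507 + W(h(18, -5 - 1*(-5))) = -140507 + (-5 - 1*(-5))*(-316 + (-5 - 1*(-5))) = -140507 + (-5 + 5)*(-316 + (-5 + 5)) = -140507 + 0*(-316 + 0) = -140507 + 0*(-316) = -140507 + 0 = -140507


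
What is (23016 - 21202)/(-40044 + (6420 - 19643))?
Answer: -1814/53267 ≈ -0.034055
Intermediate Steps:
(23016 - 21202)/(-40044 + (6420 - 19643)) = 1814/(-40044 - 13223) = 1814/(-53267) = 1814*(-1/53267) = -1814/53267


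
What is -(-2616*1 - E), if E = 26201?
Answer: 28817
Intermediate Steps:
-(-2616*1 - E) = -(-2616*1 - 1*26201) = -(-2616 - 26201) = -1*(-28817) = 28817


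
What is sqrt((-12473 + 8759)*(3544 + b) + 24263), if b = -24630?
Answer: sqrt(78337667) ≈ 8850.9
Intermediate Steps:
sqrt((-12473 + 8759)*(3544 + b) + 24263) = sqrt((-12473 + 8759)*(3544 - 24630) + 24263) = sqrt(-3714*(-21086) + 24263) = sqrt(78313404 + 24263) = sqrt(78337667)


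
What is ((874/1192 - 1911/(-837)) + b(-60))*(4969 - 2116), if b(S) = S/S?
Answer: 211711303/18476 ≈ 11459.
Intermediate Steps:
b(S) = 1
((874/1192 - 1911/(-837)) + b(-60))*(4969 - 2116) = ((874/1192 - 1911/(-837)) + 1)*(4969 - 2116) = ((874*(1/1192) - 1911*(-1/837)) + 1)*2853 = ((437/596 + 637/279) + 1)*2853 = (501575/166284 + 1)*2853 = (667859/166284)*2853 = 211711303/18476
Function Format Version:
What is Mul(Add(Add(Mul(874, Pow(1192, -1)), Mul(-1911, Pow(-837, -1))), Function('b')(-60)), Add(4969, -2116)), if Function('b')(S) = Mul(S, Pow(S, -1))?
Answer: Rational(211711303, 18476) ≈ 11459.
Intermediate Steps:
Function('b')(S) = 1
Mul(Add(Add(Mul(874, Pow(1192, -1)), Mul(-1911, Pow(-837, -1))), Function('b')(-60)), Add(4969, -2116)) = Mul(Add(Add(Mul(874, Pow(1192, -1)), Mul(-1911, Pow(-837, -1))), 1), Add(4969, -2116)) = Mul(Add(Add(Mul(874, Rational(1, 1192)), Mul(-1911, Rational(-1, 837))), 1), 2853) = Mul(Add(Add(Rational(437, 596), Rational(637, 279)), 1), 2853) = Mul(Add(Rational(501575, 166284), 1), 2853) = Mul(Rational(667859, 166284), 2853) = Rational(211711303, 18476)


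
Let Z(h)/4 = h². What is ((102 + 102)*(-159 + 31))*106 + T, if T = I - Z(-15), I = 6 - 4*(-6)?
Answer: -2768742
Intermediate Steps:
I = 30 (I = 6 + 24 = 30)
Z(h) = 4*h²
T = -870 (T = 30 - 4*(-15)² = 30 - 4*225 = 30 - 1*900 = 30 - 900 = -870)
((102 + 102)*(-159 + 31))*106 + T = ((102 + 102)*(-159 + 31))*106 - 870 = (204*(-128))*106 - 870 = -26112*106 - 870 = -2767872 - 870 = -2768742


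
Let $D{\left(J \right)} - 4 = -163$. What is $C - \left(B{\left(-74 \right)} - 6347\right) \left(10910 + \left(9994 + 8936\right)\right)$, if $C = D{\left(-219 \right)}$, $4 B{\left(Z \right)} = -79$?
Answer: $189983661$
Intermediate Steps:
$B{\left(Z \right)} = - \frac{79}{4}$ ($B{\left(Z \right)} = \frac{1}{4} \left(-79\right) = - \frac{79}{4}$)
$D{\left(J \right)} = -159$ ($D{\left(J \right)} = 4 - 163 = -159$)
$C = -159$
$C - \left(B{\left(-74 \right)} - 6347\right) \left(10910 + \left(9994 + 8936\right)\right) = -159 - \left(- \frac{79}{4} - 6347\right) \left(10910 + \left(9994 + 8936\right)\right) = -159 - - \frac{25467 \left(10910 + 18930\right)}{4} = -159 - \left(- \frac{25467}{4}\right) 29840 = -159 - -189983820 = -159 + 189983820 = 189983661$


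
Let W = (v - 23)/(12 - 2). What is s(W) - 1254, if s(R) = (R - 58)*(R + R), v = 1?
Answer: -24728/25 ≈ -989.12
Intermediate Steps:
W = -11/5 (W = (1 - 23)/(12 - 2) = -22/10 = -22*⅒ = -11/5 ≈ -2.2000)
s(R) = 2*R*(-58 + R) (s(R) = (-58 + R)*(2*R) = 2*R*(-58 + R))
s(W) - 1254 = 2*(-11/5)*(-58 - 11/5) - 1254 = 2*(-11/5)*(-301/5) - 1254 = 6622/25 - 1254 = -24728/25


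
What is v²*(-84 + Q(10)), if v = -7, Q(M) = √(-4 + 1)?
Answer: -4116 + 49*I*√3 ≈ -4116.0 + 84.87*I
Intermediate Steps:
Q(M) = I*√3 (Q(M) = √(-3) = I*√3)
v²*(-84 + Q(10)) = (-7)²*(-84 + I*√3) = 49*(-84 + I*√3) = -4116 + 49*I*√3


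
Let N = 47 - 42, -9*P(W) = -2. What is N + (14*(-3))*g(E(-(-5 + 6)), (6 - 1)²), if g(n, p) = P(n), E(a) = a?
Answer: -13/3 ≈ -4.3333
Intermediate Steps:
P(W) = 2/9 (P(W) = -⅑*(-2) = 2/9)
g(n, p) = 2/9
N = 5
N + (14*(-3))*g(E(-(-5 + 6)), (6 - 1)²) = 5 + (14*(-3))*(2/9) = 5 - 42*2/9 = 5 - 28/3 = -13/3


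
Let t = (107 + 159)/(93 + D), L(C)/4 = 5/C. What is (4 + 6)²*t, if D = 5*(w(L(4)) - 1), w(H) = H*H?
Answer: 26600/213 ≈ 124.88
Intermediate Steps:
L(C) = 20/C (L(C) = 4*(5/C) = 20/C)
w(H) = H²
D = 120 (D = 5*((20/4)² - 1) = 5*((20*(¼))² - 1) = 5*(5² - 1) = 5*(25 - 1) = 5*24 = 120)
t = 266/213 (t = (107 + 159)/(93 + 120) = 266/213 ≈ 1.2488)
(4 + 6)²*t = (4 + 6)²*(266/213) = 10²*(266/213) = 100*(266/213) = 26600/213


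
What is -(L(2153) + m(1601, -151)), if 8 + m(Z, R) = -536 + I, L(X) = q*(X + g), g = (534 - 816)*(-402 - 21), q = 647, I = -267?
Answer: -78570222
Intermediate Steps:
g = 119286 (g = -282*(-423) = 119286)
L(X) = 77178042 + 647*X (L(X) = 647*(X + 119286) = 647*(119286 + X) = 77178042 + 647*X)
m(Z, R) = -811 (m(Z, R) = -8 + (-536 - 267) = -8 - 803 = -811)
-(L(2153) + m(1601, -151)) = -((77178042 + 647*2153) - 811) = -((77178042 + 1392991) - 811) = -(78571033 - 811) = -1*78570222 = -78570222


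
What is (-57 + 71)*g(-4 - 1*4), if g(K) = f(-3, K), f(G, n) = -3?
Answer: -42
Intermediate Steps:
g(K) = -3
(-57 + 71)*g(-4 - 1*4) = (-57 + 71)*(-3) = 14*(-3) = -42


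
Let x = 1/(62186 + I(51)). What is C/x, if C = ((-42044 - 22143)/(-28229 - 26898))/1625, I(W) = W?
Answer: 3994806319/89581375 ≈ 44.594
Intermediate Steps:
x = 1/62237 (x = 1/(62186 + 51) = 1/62237 ≈ 1.6068e-5)
C = 64187/89581375 (C = -64187/(-55127)*(1/1625) = -64187*(-1/55127)*(1/1625) = (64187/55127)*(1/1625) = 64187/89581375 ≈ 0.00071652)
C/x = 64187/(89581375*(1/62237)) = (64187/89581375)*62237 = 3994806319/89581375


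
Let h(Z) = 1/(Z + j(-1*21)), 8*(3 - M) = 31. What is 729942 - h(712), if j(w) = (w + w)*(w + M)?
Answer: 4761411662/6523 ≈ 7.2994e+5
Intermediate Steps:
M = -7/8 (M = 3 - ⅛*31 = 3 - 31/8 = -7/8 ≈ -0.87500)
j(w) = 2*w*(-7/8 + w) (j(w) = (w + w)*(w - 7/8) = (2*w)*(-7/8 + w) = 2*w*(-7/8 + w))
h(Z) = 1/(3675/4 + Z) (h(Z) = 1/(Z + (-1*21)*(-7 + 8*(-1*21))/4) = 1/(Z + (¼)*(-21)*(-7 + 8*(-21))) = 1/(Z + (¼)*(-21)*(-7 - 168)) = 1/(Z + (¼)*(-21)*(-175)) = 1/(Z + 3675/4) = 1/(3675/4 + Z))
729942 - h(712) = 729942 - 4/(3675 + 4*712) = 729942 - 4/(3675 + 2848) = 729942 - 4/6523 = 4761411662/6523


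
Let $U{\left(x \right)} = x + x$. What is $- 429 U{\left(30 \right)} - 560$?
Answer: $-26300$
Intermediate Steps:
$U{\left(x \right)} = 2 x$
$- 429 U{\left(30 \right)} - 560 = - 429 \cdot 2 \cdot 30 - 560 = \left(-429\right) 60 - 560 = -25740 - 560 = -26300$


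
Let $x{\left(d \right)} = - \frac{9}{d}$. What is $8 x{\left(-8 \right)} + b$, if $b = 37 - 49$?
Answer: $-3$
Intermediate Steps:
$b = -12$ ($b = 37 - 49 = -12$)
$8 x{\left(-8 \right)} + b = 8 \left(- \frac{9}{-8}\right) - 12 = 8 \left(\left(-9\right) \left(- \frac{1}{8}\right)\right) - 12 = 8 \cdot \frac{9}{8} - 12 = 9 - 12 = -3$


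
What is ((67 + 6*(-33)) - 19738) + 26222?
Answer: 6353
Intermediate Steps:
((67 + 6*(-33)) - 19738) + 26222 = ((67 - 198) - 19738) + 26222 = (-131 - 19738) + 26222 = -19869 + 26222 = 6353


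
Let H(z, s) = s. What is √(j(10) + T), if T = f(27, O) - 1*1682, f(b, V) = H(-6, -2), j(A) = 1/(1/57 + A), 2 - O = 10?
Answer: I*√549020497/571 ≈ 41.035*I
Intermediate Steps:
O = -8 (O = 2 - 1*10 = 2 - 10 = -8)
j(A) = 1/(1/57 + A)
f(b, V) = -2
T = -1684 (T = -2 - 1*1682 = -2 - 1682 = -1684)
√(j(10) + T) = √(57/(1 + 57*10) - 1684) = √(57/(1 + 570) - 1684) = √(57/571 - 1684) = √(-961507/571) = I*√549020497/571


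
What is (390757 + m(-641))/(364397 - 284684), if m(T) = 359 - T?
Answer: 391757/79713 ≈ 4.9146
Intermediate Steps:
(390757 + m(-641))/(364397 - 284684) = (390757 + (359 - 1*(-641)))/(364397 - 284684) = (390757 + (359 + 641))/79713 = (390757 + 1000)*(1/79713) = 391757*(1/79713) = 391757/79713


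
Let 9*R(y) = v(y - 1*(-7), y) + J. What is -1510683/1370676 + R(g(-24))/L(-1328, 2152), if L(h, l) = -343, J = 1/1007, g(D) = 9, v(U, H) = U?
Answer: -524245385815/473432861076 ≈ -1.1073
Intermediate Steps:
J = 1/1007 ≈ 0.00099305
R(y) = 2350/3021 + y/9 (R(y) = ((y - 1*(-7)) + 1/1007)/9 = ((y + 7) + 1/1007)/9 = ((7 + y) + 1/1007)/9 = (7050/1007 + y)/9 = 2350/3021 + y/9)
-1510683/1370676 + R(g(-24))/L(-1328, 2152) = -1510683/1370676 + (2350/3021 + (⅑)*9)/(-343) = -1510683*1/1370676 + (2350/3021 + 1)*(-1/343) = -503561/456892 + (5371/3021)*(-1/343) = -503561/456892 - 5371/1036203 = -524245385815/473432861076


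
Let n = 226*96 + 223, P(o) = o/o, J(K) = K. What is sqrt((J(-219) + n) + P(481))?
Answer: sqrt(21701) ≈ 147.31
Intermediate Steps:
P(o) = 1
n = 21919 (n = 21696 + 223 = 21919)
sqrt((J(-219) + n) + P(481)) = sqrt((-219 + 21919) + 1) = sqrt(21700 + 1) = sqrt(21701)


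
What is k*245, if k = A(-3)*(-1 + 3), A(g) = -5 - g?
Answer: -980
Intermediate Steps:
k = -4 (k = (-5 - 1*(-3))*(-1 + 3) = (-5 + 3)*2 = -2*2 = -4)
k*245 = -4*245 = -980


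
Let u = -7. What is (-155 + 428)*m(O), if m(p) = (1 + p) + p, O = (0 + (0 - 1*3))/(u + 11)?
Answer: -273/2 ≈ -136.50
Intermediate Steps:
O = -3/4 (O = (0 + (0 - 1*3))/(-7 + 11) = (0 + (0 - 3))/4 = (0 - 3)*(1/4) = -3*1/4 = -3/4 ≈ -0.75000)
m(p) = 1 + 2*p
(-155 + 428)*m(O) = (-155 + 428)*(1 + 2*(-3/4)) = 273*(1 - 3/2) = 273*(-1/2) = -273/2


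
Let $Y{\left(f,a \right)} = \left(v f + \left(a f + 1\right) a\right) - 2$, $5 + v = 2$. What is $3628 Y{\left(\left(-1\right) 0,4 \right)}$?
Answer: $7256$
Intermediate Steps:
$v = -3$ ($v = -5 + 2 = -3$)
$Y{\left(f,a \right)} = -2 - 3 f + a \left(1 + a f\right)$ ($Y{\left(f,a \right)} = \left(- 3 f + \left(a f + 1\right) a\right) - 2 = \left(- 3 f + \left(1 + a f\right) a\right) - 2 = \left(- 3 f + a \left(1 + a f\right)\right) - 2 = -2 - 3 f + a \left(1 + a f\right)$)
$3628 Y{\left(\left(-1\right) 0,4 \right)} = 3628 \left(-2 + 4 - 3 \left(\left(-1\right) 0\right) + \left(-1\right) 0 \cdot 4^{2}\right) = 3628 \left(-2 + 4 - 0 + 0 \cdot 16\right) = 3628 \left(-2 + 4 + 0 + 0\right) = 3628 \cdot 2 = 7256$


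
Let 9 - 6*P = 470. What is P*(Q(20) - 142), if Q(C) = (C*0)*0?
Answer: 32731/3 ≈ 10910.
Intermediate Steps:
P = -461/6 (P = 3/2 - ⅙*470 = 3/2 - 235/3 = -461/6 ≈ -76.833)
Q(C) = 0 (Q(C) = 0*0 = 0)
P*(Q(20) - 142) = -461*(0 - 142)/6 = -461/6*(-142) = 32731/3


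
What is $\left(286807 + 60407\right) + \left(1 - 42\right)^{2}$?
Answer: $348895$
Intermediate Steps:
$\left(286807 + 60407\right) + \left(1 - 42\right)^{2} = 347214 + \left(-41\right)^{2} = 347214 + 1681 = 348895$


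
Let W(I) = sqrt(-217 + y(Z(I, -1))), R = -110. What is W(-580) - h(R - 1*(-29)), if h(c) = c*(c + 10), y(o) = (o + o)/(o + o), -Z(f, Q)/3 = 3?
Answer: -5751 + 6*I*sqrt(6) ≈ -5751.0 + 14.697*I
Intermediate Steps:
Z(f, Q) = -9 (Z(f, Q) = -3*3 = -9)
y(o) = 1 (y(o) = (2*o)/((2*o)) = (2*o)*(1/(2*o)) = 1)
W(I) = 6*I*sqrt(6) (W(I) = sqrt(-217 + 1) = sqrt(-216) = 6*I*sqrt(6))
h(c) = c*(10 + c)
W(-580) - h(R - 1*(-29)) = 6*I*sqrt(6) - (-110 - 1*(-29))*(10 + (-110 - 1*(-29))) = 6*I*sqrt(6) - (-110 + 29)*(10 + (-110 + 29)) = 6*I*sqrt(6) - (-81)*(10 - 81) = 6*I*sqrt(6) - (-81)*(-71) = 6*I*sqrt(6) - 1*5751 = 6*I*sqrt(6) - 5751 = -5751 + 6*I*sqrt(6)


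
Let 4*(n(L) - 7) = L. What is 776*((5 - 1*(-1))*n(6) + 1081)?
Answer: 878432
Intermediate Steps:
n(L) = 7 + L/4
776*((5 - 1*(-1))*n(6) + 1081) = 776*((5 - 1*(-1))*(7 + (¼)*6) + 1081) = 776*((5 + 1)*(7 + 3/2) + 1081) = 776*(6*(17/2) + 1081) = 776*(51 + 1081) = 776*1132 = 878432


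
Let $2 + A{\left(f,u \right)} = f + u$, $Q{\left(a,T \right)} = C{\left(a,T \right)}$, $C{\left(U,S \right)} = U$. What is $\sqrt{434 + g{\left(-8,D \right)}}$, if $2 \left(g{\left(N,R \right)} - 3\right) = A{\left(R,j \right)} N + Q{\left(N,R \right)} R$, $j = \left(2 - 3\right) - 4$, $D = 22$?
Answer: $17$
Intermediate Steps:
$Q{\left(a,T \right)} = a$
$j = -5$ ($j = -1 - 4 = -5$)
$A{\left(f,u \right)} = -2 + f + u$ ($A{\left(f,u \right)} = -2 + \left(f + u\right) = -2 + f + u$)
$g{\left(N,R \right)} = 3 + \frac{N R}{2} + \frac{N \left(-7 + R\right)}{2}$ ($g{\left(N,R \right)} = 3 + \frac{\left(-2 + R - 5\right) N + N R}{2} = 3 + \frac{\left(-7 + R\right) N + N R}{2} = 3 + \frac{N \left(-7 + R\right) + N R}{2} = 3 + \frac{N R + N \left(-7 + R\right)}{2} = 3 + \left(\frac{N R}{2} + \frac{N \left(-7 + R\right)}{2}\right) = 3 + \frac{N R}{2} + \frac{N \left(-7 + R\right)}{2}$)
$\sqrt{434 + g{\left(-8,D \right)}} = \sqrt{434 - 145} = \sqrt{289} = 17$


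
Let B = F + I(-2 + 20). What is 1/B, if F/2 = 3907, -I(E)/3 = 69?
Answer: 1/7607 ≈ 0.00013146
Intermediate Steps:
I(E) = -207 (I(E) = -3*69 = -207)
F = 7814 (F = 2*3907 = 7814)
B = 7607 (B = 7814 - 207 = 7607)
1/B = 1/7607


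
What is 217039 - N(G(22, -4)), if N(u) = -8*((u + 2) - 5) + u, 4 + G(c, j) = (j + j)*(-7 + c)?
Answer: 216147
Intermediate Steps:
G(c, j) = -4 + 2*j*(-7 + c) (G(c, j) = -4 + (j + j)*(-7 + c) = -4 + (2*j)*(-7 + c) = -4 + 2*j*(-7 + c))
N(u) = 24 - 7*u (N(u) = -8*((2 + u) - 5) + u = -8*(-3 + u) + u = (24 - 8*u) + u = 24 - 7*u)
217039 - N(G(22, -4)) = 217039 - (24 - 7*(-4 - 14*(-4) + 2*22*(-4))) = 217039 - (24 - 7*(-4 + 56 - 176)) = 217039 - (24 - 7*(-124)) = 217039 - (24 + 868) = 217039 - 1*892 = 217039 - 892 = 216147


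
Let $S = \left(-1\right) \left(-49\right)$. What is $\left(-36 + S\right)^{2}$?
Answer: $169$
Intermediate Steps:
$S = 49$
$\left(-36 + S\right)^{2} = \left(-36 + 49\right)^{2} = 13^{2} = 169$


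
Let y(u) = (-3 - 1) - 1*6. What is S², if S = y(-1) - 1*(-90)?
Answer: 6400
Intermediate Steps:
y(u) = -10 (y(u) = -4 - 6 = -10)
S = 80 (S = -10 - 1*(-90) = -10 + 90 = 80)
S² = 80² = 6400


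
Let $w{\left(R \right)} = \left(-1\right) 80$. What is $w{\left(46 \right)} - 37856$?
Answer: $-37936$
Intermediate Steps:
$w{\left(R \right)} = -80$
$w{\left(46 \right)} - 37856 = -80 - 37856 = -37936$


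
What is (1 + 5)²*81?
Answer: 2916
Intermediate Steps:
(1 + 5)²*81 = 6²*81 = 36*81 = 2916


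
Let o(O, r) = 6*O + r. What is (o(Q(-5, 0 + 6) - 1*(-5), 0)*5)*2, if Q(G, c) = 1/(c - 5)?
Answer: 360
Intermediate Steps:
Q(G, c) = 1/(-5 + c)
o(O, r) = r + 6*O
(o(Q(-5, 0 + 6) - 1*(-5), 0)*5)*2 = ((0 + 6*(1/(-5 + (0 + 6)) - 1*(-5)))*5)*2 = ((0 + 6*(1/(-5 + 6) + 5))*5)*2 = ((0 + 6*(1/1 + 5))*5)*2 = ((0 + 6*(1 + 5))*5)*2 = ((0 + 6*6)*5)*2 = ((0 + 36)*5)*2 = (36*5)*2 = 180*2 = 360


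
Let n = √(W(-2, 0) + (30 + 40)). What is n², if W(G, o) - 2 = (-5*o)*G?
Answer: 72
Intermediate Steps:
W(G, o) = 2 - 5*G*o (W(G, o) = 2 + (-5*o)*G = 2 - 5*G*o)
n = 6*√2 (n = √((2 - 5*(-2)*0) + (30 + 40)) = √((2 + 0) + 70) = √(2 + 70) = √72 = 6*√2 ≈ 8.4853)
n² = (6*√2)² = 72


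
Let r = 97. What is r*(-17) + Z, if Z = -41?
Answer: -1690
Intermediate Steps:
r*(-17) + Z = 97*(-17) - 41 = -1649 - 41 = -1690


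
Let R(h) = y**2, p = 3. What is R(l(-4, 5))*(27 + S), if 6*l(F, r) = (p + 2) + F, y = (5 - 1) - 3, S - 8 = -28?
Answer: 7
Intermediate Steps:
S = -20 (S = 8 - 28 = -20)
y = 1 (y = 4 - 3 = 1)
l(F, r) = 5/6 + F/6 (l(F, r) = ((3 + 2) + F)/6 = (5 + F)/6 = 5/6 + F/6)
R(h) = 1 (R(h) = 1**2 = 1)
R(l(-4, 5))*(27 + S) = 1*(27 - 20) = 1*7 = 7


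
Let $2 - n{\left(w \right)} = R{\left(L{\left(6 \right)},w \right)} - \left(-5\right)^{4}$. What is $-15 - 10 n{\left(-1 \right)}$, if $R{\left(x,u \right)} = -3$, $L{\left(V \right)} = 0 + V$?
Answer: $-6315$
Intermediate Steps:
$L{\left(V \right)} = V$
$n{\left(w \right)} = 630$ ($n{\left(w \right)} = 2 - \left(-3 - \left(-5\right)^{4}\right) = 2 - \left(-3 - 625\right) = 2 - -628 = 2 + 628 = 630$)
$-15 - 10 n{\left(-1 \right)} = -15 - 6300 = -6315$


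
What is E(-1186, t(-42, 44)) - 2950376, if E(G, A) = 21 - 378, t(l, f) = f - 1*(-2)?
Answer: -2950733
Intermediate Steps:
t(l, f) = 2 + f (t(l, f) = f + 2 = 2 + f)
E(G, A) = -357
E(-1186, t(-42, 44)) - 2950376 = -357 - 2950376 = -2950733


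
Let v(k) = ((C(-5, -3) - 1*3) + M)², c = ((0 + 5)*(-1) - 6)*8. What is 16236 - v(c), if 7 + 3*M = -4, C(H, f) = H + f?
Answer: 144188/9 ≈ 16021.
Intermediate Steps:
M = -11/3 (M = -7/3 + (⅓)*(-4) = -7/3 - 4/3 = -11/3 ≈ -3.6667)
c = -88 (c = (5*(-1) - 6)*8 = (-5 - 6)*8 = -11*8 = -88)
v(k) = 1936/9 (v(k) = (((-5 - 3) - 1*3) - 11/3)² = ((-8 - 3) - 11/3)² = (-11 - 11/3)² = (-44/3)² = 1936/9)
16236 - v(c) = 16236 - 1*1936/9 = 16236 - 1936/9 = 144188/9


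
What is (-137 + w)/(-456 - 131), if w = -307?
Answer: 444/587 ≈ 0.75639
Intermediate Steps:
(-137 + w)/(-456 - 131) = (-137 - 307)/(-456 - 131) = -444/(-587) = -444*(-1/587) = 444/587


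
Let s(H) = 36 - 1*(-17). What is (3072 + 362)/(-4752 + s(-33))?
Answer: -3434/4699 ≈ -0.73079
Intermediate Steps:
s(H) = 53 (s(H) = 36 + 17 = 53)
(3072 + 362)/(-4752 + s(-33)) = (3072 + 362)/(-4752 + 53) = 3434/(-4699) = 3434*(-1/4699) = -3434/4699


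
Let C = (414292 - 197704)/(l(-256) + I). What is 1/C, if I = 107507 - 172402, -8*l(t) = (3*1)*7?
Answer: -519181/1732704 ≈ -0.29964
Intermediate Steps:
l(t) = -21/8 (l(t) = -3*1*7/8 = -3*7/8 = -⅛*21 = -21/8)
I = -64895
C = -1732704/519181 (C = (414292 - 197704)/(-21/8 - 64895) = 216588/(-519181/8) = 216588*(-8/519181) = -1732704/519181 ≈ -3.3374)
1/C = 1/(-1732704/519181) = -519181/1732704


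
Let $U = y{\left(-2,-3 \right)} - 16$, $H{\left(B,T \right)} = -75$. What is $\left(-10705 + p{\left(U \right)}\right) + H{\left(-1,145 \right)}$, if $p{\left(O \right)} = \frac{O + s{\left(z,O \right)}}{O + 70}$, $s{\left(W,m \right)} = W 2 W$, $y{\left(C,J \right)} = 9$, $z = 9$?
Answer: $- \frac{678985}{63} \approx -10778.0$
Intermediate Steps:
$U = -7$ ($U = 9 - 16 = -7$)
$s{\left(W,m \right)} = 2 W^{2}$ ($s{\left(W,m \right)} = 2 W W = 2 W^{2}$)
$p{\left(O \right)} = \frac{162 + O}{70 + O}$ ($p{\left(O \right)} = \frac{O + 2 \cdot 9^{2}}{O + 70} = \frac{O + 2 \cdot 81}{70 + O} = \frac{O + 162}{70 + O} = \frac{162 + O}{70 + O}$)
$\left(-10705 + p{\left(U \right)}\right) + H{\left(-1,145 \right)} = \left(-10705 + \frac{162 - 7}{70 - 7}\right) - 75 = \left(-10705 + \frac{1}{63} \cdot 155\right) - 75 = \left(-10705 + \frac{155}{63}\right) - 75 = - \frac{674260}{63} - 75 = - \frac{678985}{63}$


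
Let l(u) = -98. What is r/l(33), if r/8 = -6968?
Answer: 27872/49 ≈ 568.82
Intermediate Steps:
r = -55744 (r = 8*(-6968) = -55744)
r/l(33) = -55744/(-98) = -55744*(-1/98) = 27872/49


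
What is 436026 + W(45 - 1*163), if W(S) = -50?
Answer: 435976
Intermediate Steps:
436026 + W(45 - 1*163) = 436026 - 50 = 435976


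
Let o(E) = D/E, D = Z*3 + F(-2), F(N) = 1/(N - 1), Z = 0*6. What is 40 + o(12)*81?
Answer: 151/4 ≈ 37.750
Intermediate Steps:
Z = 0
F(N) = 1/(-1 + N)
D = -⅓ (D = 0*3 + 1/(-1 - 2) = 0 + 1/(-3) = 0 - ⅓ = -⅓ ≈ -0.33333)
o(E) = -1/(3*E)
40 + o(12)*81 = 40 - ⅓/12*81 = 40 - ⅓*1/12*81 = 40 - 1/36*81 = 40 - 9/4 = 151/4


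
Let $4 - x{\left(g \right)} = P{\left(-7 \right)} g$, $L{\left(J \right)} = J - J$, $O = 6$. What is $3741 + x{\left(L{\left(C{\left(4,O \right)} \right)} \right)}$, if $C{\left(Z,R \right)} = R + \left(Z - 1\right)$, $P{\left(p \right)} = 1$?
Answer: $3745$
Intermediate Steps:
$C{\left(Z,R \right)} = -1 + R + Z$ ($C{\left(Z,R \right)} = R + \left(Z - 1\right) = R + \left(-1 + Z\right) = -1 + R + Z$)
$L{\left(J \right)} = 0$
$x{\left(g \right)} = 4 - g$ ($x{\left(g \right)} = 4 - 1 g = 4 - g$)
$3741 + x{\left(L{\left(C{\left(4,O \right)} \right)} \right)} = 3741 + \left(4 - 0\right) = 3741 + \left(4 + 0\right) = 3741 + 4 = 3745$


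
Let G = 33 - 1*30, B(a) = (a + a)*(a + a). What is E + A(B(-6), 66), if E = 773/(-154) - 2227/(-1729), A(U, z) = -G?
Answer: -256051/38038 ≈ -6.7315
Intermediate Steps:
B(a) = 4*a² (B(a) = (2*a)*(2*a) = 4*a²)
G = 3 (G = 33 - 30 = 3)
A(U, z) = -3 (A(U, z) = -1*3 = -3)
E = -141937/38038 (E = 773*(-1/154) - 2227*(-1/1729) = -773/154 + 2227/1729 = -141937/38038 ≈ -3.7315)
E + A(B(-6), 66) = -141937/38038 - 3 = -256051/38038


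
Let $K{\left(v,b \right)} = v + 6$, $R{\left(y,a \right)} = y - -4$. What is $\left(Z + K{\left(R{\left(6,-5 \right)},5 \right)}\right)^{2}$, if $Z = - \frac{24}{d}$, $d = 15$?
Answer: $\frac{5184}{25} \approx 207.36$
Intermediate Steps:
$R{\left(y,a \right)} = 4 + y$ ($R{\left(y,a \right)} = y + 4 = 4 + y$)
$K{\left(v,b \right)} = 6 + v$
$Z = - \frac{8}{5}$ ($Z = - \frac{24}{15} = \left(-24\right) \frac{1}{15} = - \frac{8}{5} \approx -1.6$)
$\left(Z + K{\left(R{\left(6,-5 \right)},5 \right)}\right)^{2} = \left(- \frac{8}{5} + \left(6 + \left(4 + 6\right)\right)\right)^{2} = \left(- \frac{8}{5} + \left(6 + 10\right)\right)^{2} = \left(- \frac{8}{5} + 16\right)^{2} = \left(\frac{72}{5}\right)^{2} = \frac{5184}{25}$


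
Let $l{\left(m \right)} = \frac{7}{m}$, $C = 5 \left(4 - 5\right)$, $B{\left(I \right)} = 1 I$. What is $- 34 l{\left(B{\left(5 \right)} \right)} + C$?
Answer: $- \frac{263}{5} \approx -52.6$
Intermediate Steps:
$B{\left(I \right)} = I$
$C = -5$ ($C = 5 \left(-1\right) = -5$)
$- 34 l{\left(B{\left(5 \right)} \right)} + C = - 34 \cdot \frac{7}{5} - 5 = - 34 \cdot 7 \cdot \frac{1}{5} - 5 = \left(-34\right) \frac{7}{5} - 5 = - \frac{238}{5} - 5 = - \frac{263}{5}$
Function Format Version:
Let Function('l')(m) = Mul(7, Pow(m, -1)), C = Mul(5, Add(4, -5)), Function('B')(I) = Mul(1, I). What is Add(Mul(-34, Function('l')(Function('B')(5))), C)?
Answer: Rational(-263, 5) ≈ -52.600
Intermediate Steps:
Function('B')(I) = I
C = -5 (C = Mul(5, -1) = -5)
Add(Mul(-34, Function('l')(Function('B')(5))), C) = Add(Mul(-34, Mul(7, Pow(5, -1))), -5) = Add(Mul(-34, Mul(7, Rational(1, 5))), -5) = Add(Mul(-34, Rational(7, 5)), -5) = Add(Rational(-238, 5), -5) = Rational(-263, 5)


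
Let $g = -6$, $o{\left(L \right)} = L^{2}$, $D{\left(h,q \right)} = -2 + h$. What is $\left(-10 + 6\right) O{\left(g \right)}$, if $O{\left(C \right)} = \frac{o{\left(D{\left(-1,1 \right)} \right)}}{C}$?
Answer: $6$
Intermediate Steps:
$O{\left(C \right)} = \frac{9}{C}$ ($O{\left(C \right)} = \frac{\left(-2 - 1\right)^{2}}{C} = \frac{\left(-3\right)^{2}}{C} = \frac{9}{C}$)
$\left(-10 + 6\right) O{\left(g \right)} = \left(-10 + 6\right) \frac{9}{-6} = - 4 \cdot 9 \left(- \frac{1}{6}\right) = \left(-4\right) \left(- \frac{3}{2}\right) = 6$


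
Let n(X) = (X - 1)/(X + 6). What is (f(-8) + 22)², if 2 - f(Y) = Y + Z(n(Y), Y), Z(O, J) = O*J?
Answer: 4624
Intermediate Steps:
n(X) = (-1 + X)/(6 + X)
Z(O, J) = J*O
f(Y) = 2 - Y - Y*(-1 + Y)/(6 + Y) (f(Y) = 2 - (Y + Y*((-1 + Y)/(6 + Y))) = 2 - (Y + Y*(-1 + Y)/(6 + Y)) = 2 + (-Y - Y*(-1 + Y)/(6 + Y)) = 2 - Y - Y*(-1 + Y)/(6 + Y))
(f(-8) + 22)² = ((12 - 3*(-8) - 2*(-8)²)/(6 - 8) + 22)² = ((12 + 24 - 2*64)/(-2) + 22)² = (-(12 + 24 - 128)/2 + 22)² = (-½*(-92) + 22)² = (46 + 22)² = 68² = 4624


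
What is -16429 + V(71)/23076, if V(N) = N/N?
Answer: -379115603/23076 ≈ -16429.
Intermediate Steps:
V(N) = 1
-16429 + V(71)/23076 = -16429 + 1/23076 = -379115603/23076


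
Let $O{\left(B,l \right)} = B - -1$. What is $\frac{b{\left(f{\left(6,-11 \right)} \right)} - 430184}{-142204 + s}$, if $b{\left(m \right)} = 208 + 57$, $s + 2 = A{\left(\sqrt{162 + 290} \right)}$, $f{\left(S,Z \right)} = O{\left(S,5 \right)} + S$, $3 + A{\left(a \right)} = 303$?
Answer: $\frac{429919}{141906} \approx 3.0296$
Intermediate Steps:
$O{\left(B,l \right)} = 1 + B$ ($O{\left(B,l \right)} = B + 1 = 1 + B$)
$A{\left(a \right)} = 300$ ($A{\left(a \right)} = -3 + 303 = 300$)
$f{\left(S,Z \right)} = 1 + 2 S$ ($f{\left(S,Z \right)} = \left(1 + S\right) + S = 1 + 2 S$)
$s = 298$ ($s = -2 + 300 = 298$)
$b{\left(m \right)} = 265$
$\frac{b{\left(f{\left(6,-11 \right)} \right)} - 430184}{-142204 + s} = \frac{265 - 430184}{-142204 + 298} = - \frac{429919}{-141906} = \left(-429919\right) \left(- \frac{1}{141906}\right) = \frac{429919}{141906}$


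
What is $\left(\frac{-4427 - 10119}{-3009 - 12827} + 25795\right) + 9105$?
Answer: $\frac{276345473}{7918} \approx 34901.0$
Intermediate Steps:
$\left(\frac{-4427 - 10119}{-3009 - 12827} + 25795\right) + 9105 = \left(- \frac{14546}{-15836} + 25795\right) + 9105 = \left(\left(-14546\right) \left(- \frac{1}{15836}\right) + 25795\right) + 9105 = \left(\frac{7273}{7918} + 25795\right) + 9105 = \frac{204252083}{7918} + 9105 = \frac{276345473}{7918}$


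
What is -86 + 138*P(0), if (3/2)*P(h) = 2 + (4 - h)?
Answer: 466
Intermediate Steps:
P(h) = 4 - 2*h/3 (P(h) = 2*(2 + (4 - h))/3 = 2*(6 - h)/3 = 4 - 2*h/3)
-86 + 138*P(0) = -86 + 138*(4 - 2/3*0) = -86 + 138*(4 + 0) = -86 + 138*4 = -86 + 552 = 466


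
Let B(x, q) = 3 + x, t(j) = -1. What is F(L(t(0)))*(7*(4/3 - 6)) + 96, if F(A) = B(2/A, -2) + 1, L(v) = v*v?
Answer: -100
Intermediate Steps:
L(v) = v²
F(A) = 4 + 2/A (F(A) = (3 + 2/A) + 1 = 4 + 2/A)
F(L(t(0)))*(7*(4/3 - 6)) + 96 = (4 + 2/((-1)²))*(7*(4/3 - 6)) + 96 = (4 + 2/1)*(7*(4*(⅓) - 6)) + 96 = (4 + 2*1)*(7*(4/3 - 6)) + 96 = (4 + 2)*(7*(-14/3)) + 96 = 6*(-98/3) + 96 = -196 + 96 = -100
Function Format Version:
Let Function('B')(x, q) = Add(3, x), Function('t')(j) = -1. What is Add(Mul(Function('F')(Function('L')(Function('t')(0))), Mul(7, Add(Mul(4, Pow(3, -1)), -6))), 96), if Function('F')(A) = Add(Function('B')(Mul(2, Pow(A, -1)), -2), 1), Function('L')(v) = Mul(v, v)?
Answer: -100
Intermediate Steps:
Function('L')(v) = Pow(v, 2)
Function('F')(A) = Add(4, Mul(2, Pow(A, -1))) (Function('F')(A) = Add(Add(3, Mul(2, Pow(A, -1))), 1) = Add(4, Mul(2, Pow(A, -1))))
Add(Mul(Function('F')(Function('L')(Function('t')(0))), Mul(7, Add(Mul(4, Pow(3, -1)), -6))), 96) = Add(Mul(Add(4, Mul(2, Pow(Pow(-1, 2), -1))), Mul(7, Add(Mul(4, Pow(3, -1)), -6))), 96) = Add(Mul(Add(4, Mul(2, Pow(1, -1))), Mul(7, Add(Mul(4, Rational(1, 3)), -6))), 96) = Add(Mul(Add(4, Mul(2, 1)), Mul(7, Add(Rational(4, 3), -6))), 96) = Add(Mul(Add(4, 2), Mul(7, Rational(-14, 3))), 96) = Add(Mul(6, Rational(-98, 3)), 96) = Add(-196, 96) = -100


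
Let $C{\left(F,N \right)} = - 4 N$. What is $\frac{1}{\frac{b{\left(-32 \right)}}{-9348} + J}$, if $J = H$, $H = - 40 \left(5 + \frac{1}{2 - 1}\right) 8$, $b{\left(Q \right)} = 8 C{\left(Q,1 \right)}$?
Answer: $- \frac{2337}{4487032} \approx -0.00052083$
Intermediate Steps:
$b{\left(Q \right)} = -32$ ($b{\left(Q \right)} = 8 \left(\left(-4\right) 1\right) = 8 \left(-4\right) = -32$)
$H = -1920$ ($H = - 40 \left(5 + 1^{-1}\right) 8 = - 40 \left(5 + 1\right) 8 = - 40 \cdot 6 \cdot 8 = \left(-40\right) 48 = -1920$)
$J = -1920$
$\frac{1}{\frac{b{\left(-32 \right)}}{-9348} + J} = \frac{1}{- \frac{32}{-9348} - 1920} = \frac{1}{\left(-32\right) \left(- \frac{1}{9348}\right) - 1920} = \frac{1}{\frac{8}{2337} - 1920} = \frac{1}{- \frac{4487032}{2337}} = - \frac{2337}{4487032}$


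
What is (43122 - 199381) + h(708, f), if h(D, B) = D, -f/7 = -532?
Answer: -155551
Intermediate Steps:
f = 3724 (f = -7*(-532) = 3724)
(43122 - 199381) + h(708, f) = (43122 - 199381) + 708 = -156259 + 708 = -155551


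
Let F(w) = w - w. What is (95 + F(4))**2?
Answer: 9025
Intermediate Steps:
F(w) = 0
(95 + F(4))**2 = (95 + 0)**2 = 95**2 = 9025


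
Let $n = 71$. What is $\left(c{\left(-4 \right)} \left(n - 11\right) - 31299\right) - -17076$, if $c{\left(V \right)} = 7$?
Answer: $-13803$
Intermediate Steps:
$\left(c{\left(-4 \right)} \left(n - 11\right) - 31299\right) - -17076 = \left(7 \left(71 - 11\right) - 31299\right) - -17076 = \left(7 \cdot 60 - 31299\right) + 17076 = \left(420 - 31299\right) + 17076 = -30879 + 17076 = -13803$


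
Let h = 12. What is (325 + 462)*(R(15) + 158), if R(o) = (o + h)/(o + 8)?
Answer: 2881207/23 ≈ 1.2527e+5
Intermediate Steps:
R(o) = (12 + o)/(8 + o) (R(o) = (o + 12)/(o + 8) = (12 + o)/(8 + o))
(325 + 462)*(R(15) + 158) = (325 + 462)*((12 + 15)/(8 + 15) + 158) = 787*(27/23 + 158) = 787*(3661/23) = 2881207/23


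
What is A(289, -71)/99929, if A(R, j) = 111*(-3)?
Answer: -333/99929 ≈ -0.0033324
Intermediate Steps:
A(R, j) = -333
A(289, -71)/99929 = -333/99929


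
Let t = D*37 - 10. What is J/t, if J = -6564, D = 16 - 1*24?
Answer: 1094/51 ≈ 21.451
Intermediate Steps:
D = -8 (D = 16 - 24 = -8)
t = -306 (t = -8*37 - 10 = -296 - 10 = -306)
J/t = -6564/(-306) = -6564*(-1/306) = 1094/51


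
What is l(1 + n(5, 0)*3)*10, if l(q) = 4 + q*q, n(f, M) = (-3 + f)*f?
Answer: 9650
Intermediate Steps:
n(f, M) = f*(-3 + f)
l(q) = 4 + q**2
l(1 + n(5, 0)*3)*10 = (4 + (1 + (5*(-3 + 5))*3)**2)*10 = (4 + (1 + (5*2)*3)**2)*10 = (4 + (1 + 10*3)**2)*10 = (4 + (1 + 30)**2)*10 = (4 + 31**2)*10 = (4 + 961)*10 = 965*10 = 9650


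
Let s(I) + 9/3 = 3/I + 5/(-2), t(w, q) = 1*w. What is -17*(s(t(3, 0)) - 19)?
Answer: 799/2 ≈ 399.50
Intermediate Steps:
t(w, q) = w
s(I) = -11/2 + 3/I (s(I) = -3 + (3/I + 5/(-2)) = -3 + (3/I + 5*(-½)) = -3 + (3/I - 5/2) = -3 + (-5/2 + 3/I) = -11/2 + 3/I)
-17*(s(t(3, 0)) - 19) = -17*((-11/2 + 3/3) - 19) = -17*((-11/2 + 3*(⅓)) - 19) = -17*((-11/2 + 1) - 19) = -17*(-9/2 - 19) = -17*(-47/2) = 799/2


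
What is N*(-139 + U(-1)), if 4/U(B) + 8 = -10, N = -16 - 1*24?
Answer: 50120/9 ≈ 5568.9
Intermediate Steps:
N = -40 (N = -16 - 24 = -40)
U(B) = -2/9 (U(B) = 4/(-8 - 10) = 4/(-18) = 4*(-1/18) = -2/9)
N*(-139 + U(-1)) = -40*(-139 - 2/9) = -40*(-1253/9) = 50120/9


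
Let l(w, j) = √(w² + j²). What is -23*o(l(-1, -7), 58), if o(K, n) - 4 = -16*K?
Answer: -92 + 1840*√2 ≈ 2510.2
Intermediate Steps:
l(w, j) = √(j² + w²)
o(K, n) = 4 - 16*K
-23*o(l(-1, -7), 58) = -23*(4 - 16*√((-7)² + (-1)²)) = -23*(4 - 16*√(49 + 1)) = -23*(4 - 80*√2) = -92 + 1840*√2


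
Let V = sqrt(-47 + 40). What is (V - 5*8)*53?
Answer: -2120 + 53*I*sqrt(7) ≈ -2120.0 + 140.22*I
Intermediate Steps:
V = I*sqrt(7) (V = sqrt(-7) = I*sqrt(7) ≈ 2.6458*I)
(V - 5*8)*53 = (I*sqrt(7) - 5*8)*53 = (I*sqrt(7) - 40)*53 = (-40 + I*sqrt(7))*53 = -2120 + 53*I*sqrt(7)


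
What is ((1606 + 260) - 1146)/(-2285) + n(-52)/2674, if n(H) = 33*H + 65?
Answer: -1139563/1222018 ≈ -0.93253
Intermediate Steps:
n(H) = 65 + 33*H
((1606 + 260) - 1146)/(-2285) + n(-52)/2674 = ((1606 + 260) - 1146)/(-2285) + (65 + 33*(-52))/2674 = (1866 - 1146)*(-1/2285) + (65 - 1716)*(1/2674) = 720*(-1/2285) - 1651*1/2674 = -144/457 - 1651/2674 = -1139563/1222018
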